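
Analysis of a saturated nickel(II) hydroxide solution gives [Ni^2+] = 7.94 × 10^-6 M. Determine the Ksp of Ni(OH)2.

Ni(OH)2(s) <=> Ni^2+ + 2 OH^-
Stoichiometry gives [OH^-] = (2/1)[Ni^2+] = 1.588 × 10^-5 M.
Ksp = [Ni^2+][OH^-]^2
Ksp = 7.94 × 10^-6 × (1.588 × 10^-5)^2 = 2.00 × 10^-15

Ksp = 2.00e-15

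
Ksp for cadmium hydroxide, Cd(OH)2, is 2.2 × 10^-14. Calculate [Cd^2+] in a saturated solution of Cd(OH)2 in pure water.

1.8e-5 M

Cd(OH)2(s) ⇌ Cd^2+(aq) + 2 OH^-(aq)
Ksp = [Cd^2+][OH^-]^2
If s mol/L of Cd(OH)2 dissolves, [Cd^2+] = s and [OH^-] = 2s.
Ksp = s(2s)^2 = 4s^3
Solving, s = (2.2 × 10^-14/4)^(1/3) = 1.77 × 10^-5 M
[Cd^2+] = s = 1.8 × 10^-5 M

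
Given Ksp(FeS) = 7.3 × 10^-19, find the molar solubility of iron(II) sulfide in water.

FeS(s) ⇌ Fe^2+ + S^2-
Ksp = [Fe^2+][S^2-]
With molar solubility s: [Fe^2+] = s, [S^2-] = s.
Ksp = s^2
s = (7.3 × 10^-19)^(1/2) = 8.5 × 10^-10 M

8.5e-10 M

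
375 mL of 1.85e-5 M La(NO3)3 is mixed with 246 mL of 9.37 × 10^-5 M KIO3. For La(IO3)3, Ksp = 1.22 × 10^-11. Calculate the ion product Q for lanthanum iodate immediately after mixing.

Q = 5.71 × 10^-19

Total volume = 375 + 246 = 621 mL.
[La^3+] = 1.85 × 10^-5 × (375/621) = 1.117 x 10^-5 M
[IO3^-] = 9.37 x 10^-5 × (246/621) = 3.712 × 10^-5 M
La(IO3)3(s) ⇌ La^3+ + 3 IO3^-, so Q = [La^3+][IO3^-]^3
Q = (1.117 × 10^-5)(3.712 x 10^-5)^3 = 5.71 × 10^-19
Q < Ksp, so no precipitate of La(IO3)3 forms.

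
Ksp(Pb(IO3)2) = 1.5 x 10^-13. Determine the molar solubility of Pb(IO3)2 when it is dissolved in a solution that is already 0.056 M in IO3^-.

Pb(IO3)2(s) ⇌ Pb^2+(aq) + 2 IO3^-(aq)
Ksp = [Pb^2+][IO3^-]^2
Let s = moles of Pb(IO3)2 that dissolve per litre. [Pb^2+] = s, [IO3^-] = 0.056 + 2s ≈ 0.056 (since the IO3^- already present dominates).
Ksp ≈ s × (0.056)^2
s = 4.8 × 10^-11 M
Check: 2s = 9.6 x 10^-11 ≪ 0.056, so the approximation is valid.

s ≈ 4.8e-11 M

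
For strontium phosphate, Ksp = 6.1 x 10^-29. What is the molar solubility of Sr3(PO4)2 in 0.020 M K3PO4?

Sr3(PO4)2(s) ⇌ 3 Sr^2+(aq) + 2 PO4^3-(aq)
Ksp = [Sr^2+]^3[PO4^3-]^2
Let s be the molar solubility in this solution. [Sr^2+] = 3s, [PO4^3-] = 0.020 + 2s ≈ 0.020 (since PO4^3- from K3PO4 dominates).
Ksp ≈ (3s)^3 × (0.020)^2
s = 1.8 × 10^-9 M
Check: 2s = 3.6 × 10^-9 ≪ 0.020, so the approximation is valid.

s = 1.8 × 10^-9 M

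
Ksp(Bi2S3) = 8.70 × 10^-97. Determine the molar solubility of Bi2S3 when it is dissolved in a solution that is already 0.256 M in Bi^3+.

7.89e-33 M

Bi2S3(s) ⇌ 2 Bi^3+(aq) + 3 S^2-(aq)
Ksp = [Bi^3+]^2[S^2-]^3
Let s be the molar solubility in this solution. [Bi^3+] = 0.256 + 2s ≈ 0.256, [S^2-] = 3s (Ksp is small, so little additional dissolves).
Ksp ≈ (0.256)^2 × (3s)^3
s = 7.89 × 10^-33 M
Check: 2s = 1.6 × 10^-32 ≪ 0.256, so the approximation is valid.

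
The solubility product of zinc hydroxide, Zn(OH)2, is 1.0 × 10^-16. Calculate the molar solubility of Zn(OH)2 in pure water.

s = 2.9 × 10^-6 M

Zn(OH)2(s) ⇌ Zn^2+(aq) + 2 OH^-(aq)
Ksp = [Zn^2+][OH^-]^2
Let s = molar solubility. Then [Zn^2+] = s and [OH^-] = 2s.
Substituting: Ksp = s(2s)^2 = 4s^3
Solving, s = (1.0 × 10^-16/4)^(1/3) = 2.9 × 10^-6 M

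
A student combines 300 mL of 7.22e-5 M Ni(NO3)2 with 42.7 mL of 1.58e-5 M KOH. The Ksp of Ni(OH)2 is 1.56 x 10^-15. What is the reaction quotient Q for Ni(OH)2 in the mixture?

2.45 × 10^-16

Total volume = 300 + 42.7 = 342.7 mL.
[Ni^2+] = 7.22 x 10^-5 × (300/342.7) = 6.320 × 10^-5 M
[OH^-] = 1.58 x 10^-5 × (42.7/342.7) = 1.969 × 10^-6 M
Ni(OH)2(s) ⇌ Ni^2+ + 2 OH^-, so Q = [Ni^2+][OH^-]^2
Q = (6.320 × 10^-5)(1.969 × 10^-6)^2 = 2.45 × 10^-16
Q < Ksp, so no precipitate of Ni(OH)2 forms.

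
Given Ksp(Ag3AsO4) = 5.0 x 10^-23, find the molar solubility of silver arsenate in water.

Ag3AsO4(s) ⇌ 3 Ag^+ + AsO4^3-
Ksp = [Ag^+]^3[AsO4^3-]
With molar solubility s: [Ag^+] = 3s, [AsO4^3-] = s.
Substituting: Ksp = (3s)^3s = 27s^4
Solving, s = (5.0 x 10^-23/27)^(1/4) = 1.2 × 10^-6 M

s = 1.2e-6 M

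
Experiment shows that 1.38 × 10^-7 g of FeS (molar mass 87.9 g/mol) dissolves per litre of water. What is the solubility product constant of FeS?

Ksp = 2.46e-18

Molar solubility s = (1.38 × 10^-7 g/L) / (87.9 g/mol) = 1.570 x 10^-9 M.
FeS(s) <=> Fe^2+(aq) + S^2-(aq)
Let s = molar solubility. Then [Fe^2+] = s and [S^2-] = s.
Ksp = [Fe^2+][S^2-]
Ksp = s × s = s^2
With s = 1.570 x 10^-9: Ksp = 2.46 x 10^-18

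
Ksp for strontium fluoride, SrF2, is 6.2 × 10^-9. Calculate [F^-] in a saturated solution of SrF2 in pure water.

SrF2(s) ⇌ Sr^2+ + 2 F^-
Ksp = [Sr^2+][F^-]^2
With molar solubility s: [Sr^2+] = s, [F^-] = 2s.
Ksp = s(2s)^2 = 4s^3
Solving, s = (6.2 × 10^-9/4)^(1/3) = 1.16 x 10^-3 M
[F^-] = 2s = 2.3 × 10^-3 M

[F^-] ≈ 2.3 × 10^-3 M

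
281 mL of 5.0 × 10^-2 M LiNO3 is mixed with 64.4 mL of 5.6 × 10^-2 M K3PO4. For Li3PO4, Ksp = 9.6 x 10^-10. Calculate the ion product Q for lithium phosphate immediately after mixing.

Total volume = 281 + 64.4 = 345.4 mL.
[Li^+] = 5.0 x 10^-2 × (281/345.4) = 4.07 × 10^-2 M
[PO4^3-] = 5.6 × 10^-2 × (64.4/345.4) = 1.04 × 10^-2 M
Li3PO4(s) ⇌ 3 Li^+(aq) + PO4^3-(aq), so Q = [Li^+]^3[PO4^3-]
Q = (4.07 x 10^-2)^3(1.04 x 10^-2) = 7.0 × 10^-7
Q > Ksp, so Li3PO4 will precipitate.

Q ≈ 7.0e-7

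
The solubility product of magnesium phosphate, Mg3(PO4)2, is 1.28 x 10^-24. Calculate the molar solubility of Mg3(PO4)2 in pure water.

Mg3(PO4)2(s) ⇌ 3 Mg^2+(aq) + 2 PO4^3-(aq)
Ksp = [Mg^2+]^3[PO4^3-]^2
Let s = molar solubility. Then [Mg^2+] = 3s and [PO4^3-] = 2s.
Ksp = (3s)^3(2s)^2 = 108s^5
s = (1.28 x 10^-24 / 108)^(1/5) = 6.53 × 10^-6 M

s = 6.53 x 10^-6 M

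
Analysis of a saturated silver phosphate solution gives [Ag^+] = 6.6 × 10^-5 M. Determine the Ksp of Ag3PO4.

Ksp ≈ 6.3 × 10^-18

Ag3PO4(s) ⇌ 3 Ag^+(aq) + PO4^3-(aq)
Stoichiometry gives [PO4^3-] = (1/3)[Ag^+] = 2.20 × 10^-5 M.
Ksp = [Ag^+]^3[PO4^3-]
Ksp = (6.6 × 10^-5)^3 × 2.20 × 10^-5 = 6.3 x 10^-18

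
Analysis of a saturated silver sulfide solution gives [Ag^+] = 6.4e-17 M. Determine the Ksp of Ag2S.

Ag2S(s) ⇌ 2 Ag^+(aq) + S^2-(aq)
Stoichiometry gives [S^2-] = (1/2)[Ag^+] = 3.20 × 10^-17 M.
Ksp = [Ag^+]^2[S^2-]
Ksp = (6.4 x 10^-17)^2 × 3.20 × 10^-17 = 1.3 × 10^-49

Ksp = 1.3 × 10^-49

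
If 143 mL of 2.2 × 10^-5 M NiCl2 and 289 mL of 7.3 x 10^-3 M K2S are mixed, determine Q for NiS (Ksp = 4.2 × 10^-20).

Total volume = 143 + 289 = 432 mL.
[Ni^2+] = 2.2 × 10^-5 × (143/432) = 7.28 × 10^-6 M
[S^2-] = 7.3 x 10^-3 × (289/432) = 4.88 x 10^-3 M
NiS(s) <=> Ni^2+ + S^2-, so Q = [Ni^2+][S^2-]
Q = (7.28 x 10^-6)(4.88 × 10^-3) = 3.6 × 10^-8
Q > Ksp, so NiS will precipitate.

Q ≈ 3.6e-8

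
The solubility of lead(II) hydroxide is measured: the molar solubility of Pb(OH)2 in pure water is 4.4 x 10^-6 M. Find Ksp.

Pb(OH)2(s) ⇌ Pb^2+(aq) + 2 OH^-(aq)
With molar solubility s: [Pb^2+] = s, [OH^-] = 2s.
Ksp = [Pb^2+][OH^-]^2
Ksp = s(2s)^2 = 4s^3
Ksp = 4 × (4.4 × 10^-6)^3 = 3.4 × 10^-16

Ksp ≈ 3.4e-16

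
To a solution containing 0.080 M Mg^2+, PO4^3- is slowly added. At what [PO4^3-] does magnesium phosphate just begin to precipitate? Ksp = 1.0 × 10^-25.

Mg3(PO4)2(s) ⇌ 3 Mg^2+(aq) + 2 PO4^3-(aq)
Ksp = [Mg^2+]^3[PO4^3-]^2
Precipitation begins when Q = Ksp. With [Mg^2+] = 0.080 M:
1.0 × 10^-25 = (0.080)^3 × [PO4^3-]^2
[PO4^3-] = (1.0 × 10^-25 / 5.12 × 10^-4)^(1/2) = 1.4 × 10^-11 M

[PO4^3-] = 1.4e-11 M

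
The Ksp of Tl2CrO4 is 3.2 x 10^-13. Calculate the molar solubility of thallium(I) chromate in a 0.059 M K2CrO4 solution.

Tl2CrO4(s) <=> 2 Tl^+(aq) + CrO4^2-(aq)
Ksp = [Tl^+]^2[CrO4^2-]
If s mol/L dissolves here, [Tl^+] = 2s, [CrO4^2-] = 0.059 + s ≈ 0.059 (since CrO4^2- from K2CrO4 dominates).
Ksp ≈ (2s)^2 × 0.059
s = 1.2 × 10^-6 M
Check: s = 1.2 × 10^-6 ≪ 0.059, so the approximation is valid.

s ≈ 1.2 × 10^-6 M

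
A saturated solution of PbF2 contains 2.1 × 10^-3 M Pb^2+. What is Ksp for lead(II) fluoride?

Ksp = 3.7 × 10^-8

PbF2(s) <=> Pb^2+(aq) + 2 F^-(aq)
Stoichiometry gives [F^-] = (2/1)[Pb^2+] = 4.20 × 10^-3 M.
Ksp = [Pb^2+][F^-]^2
Ksp = 2.1 × 10^-3 × (4.20 x 10^-3)^2 = 3.7 x 10^-8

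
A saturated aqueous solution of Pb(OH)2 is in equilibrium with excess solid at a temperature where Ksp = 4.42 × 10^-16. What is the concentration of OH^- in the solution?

[OH^-] = 9.60 × 10^-6 M

Pb(OH)2(s) ⇌ Pb^2+(aq) + 2 OH^-(aq)
Ksp = [Pb^2+][OH^-]^2
If s mol/L of Pb(OH)2 dissolves, [Pb^2+] = s and [OH^-] = 2s.
Ksp = s(2s)^2 = 4s^3
s = (4.42 × 10^-16 / 4)^(1/3) = 4.799 x 10^-6 M
[OH^-] = 2s = 9.60 × 10^-6 M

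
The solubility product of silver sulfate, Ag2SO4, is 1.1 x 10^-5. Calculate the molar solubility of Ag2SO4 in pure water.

Ag2SO4(s) ⇌ 2 Ag^+ + SO4^2-
Ksp = [Ag^+]^2[SO4^2-]
If s mol/L of Ag2SO4 dissolves, [Ag^+] = 2s and [SO4^2-] = s.
Ksp = (2s)^2s = 4s^3
s^3 = 1.1 x 10^-5 / 4, so s = 1.4 x 10^-2 M

s ≈ 1.4 x 10^-2 M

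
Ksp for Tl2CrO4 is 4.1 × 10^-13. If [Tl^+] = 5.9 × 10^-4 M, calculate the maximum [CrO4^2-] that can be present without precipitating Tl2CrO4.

1.2 × 10^-6 M

Tl2CrO4(s) ⇌ 2 Tl^+ + CrO4^2-
Ksp = [Tl^+]^2[CrO4^2-]
Precipitation begins when Q = Ksp. With [Tl^+] = 5.9 × 10^-4 M:
4.1 × 10^-13 = (5.9 × 10^-4)^2 × [CrO4^2-]
[CrO4^2-] = (4.1 × 10^-13 / 3.48 × 10^-7) = 1.2 × 10^-6 M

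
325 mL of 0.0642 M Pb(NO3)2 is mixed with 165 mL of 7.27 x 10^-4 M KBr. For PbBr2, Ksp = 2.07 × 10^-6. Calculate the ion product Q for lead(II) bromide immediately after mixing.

Total volume = 325 + 165 = 490 mL.
[Pb^2+] = 6.42 x 10^-2 × (325/490) = 4.258 × 10^-2 M
[Br^-] = 7.27 × 10^-4 × (165/490) = 2.448 × 10^-4 M
PbBr2(s) <=> Pb^2+ + 2 Br^-, so Q = [Pb^2+][Br^-]^2
Q = (4.258 × 10^-2)(2.448 x 10^-4)^2 = 2.55 x 10^-9
Q < Ksp, so no precipitate of PbBr2 forms.

Q = 2.55e-9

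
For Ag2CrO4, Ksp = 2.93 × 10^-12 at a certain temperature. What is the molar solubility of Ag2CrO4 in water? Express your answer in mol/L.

Ag2CrO4(s) ⇌ 2 Ag^+ + CrO4^2-
Ksp = [Ag^+]^2[CrO4^2-]
For each mole of Ag2CrO4 that dissolves: [Ag^+] = 2s, [CrO4^2-] = s.
Ksp = (2s)^2s = 4s^3
s = (2.93 × 10^-12 / 4)^(1/3) = 9.01 × 10^-5 M

s ≈ 9.01 x 10^-5 M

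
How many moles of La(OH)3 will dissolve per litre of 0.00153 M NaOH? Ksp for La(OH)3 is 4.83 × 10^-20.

La(OH)3(s) ⇌ La^3+ + 3 OH^-
Ksp = [La^3+][OH^-]^3
If s mol/L dissolves here, [La^3+] = s, [OH^-] = 0.00153 + 3s ≈ 0.00153 (common-ion effect: OH^- is already 0.00153 M).
Ksp ≈ s × (0.00153)^3
s = 1.35 x 10^-11 M
Check: 3s = 4.0 × 10^-11 ≪ 0.00153, so the approximation is valid.

1.35 × 10^-11 M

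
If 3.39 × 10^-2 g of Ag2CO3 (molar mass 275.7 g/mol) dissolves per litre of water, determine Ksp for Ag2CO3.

Ksp ≈ 7.44 x 10^-12

Molar solubility s = (3.39 × 10^-2 g/L) / (275.7 g/mol) = 1.230 x 10^-4 M.
Ag2CO3(s) ⇌ 2 Ag^+(aq) + CO3^2-(aq)
With molar solubility s: [Ag^+] = 2s, [CO3^2-] = s.
Ksp = [Ag^+]^2[CO3^2-]
Ksp = (2s)^2s = 4s^3
With s = 1.230 x 10^-4: Ksp = 7.44 x 10^-12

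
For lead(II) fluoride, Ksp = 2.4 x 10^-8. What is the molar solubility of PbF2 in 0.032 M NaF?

s = 2.3 x 10^-5 M

PbF2(s) <=> Pb^2+ + 2 F^-
Ksp = [Pb^2+][F^-]^2
Let s = moles of PbF2 that dissolve per litre. [Pb^2+] = s, [F^-] = 0.032 + 2s ≈ 0.032 (common-ion effect: F^- is already 0.032 M).
Ksp ≈ s × (0.032)^2
s = 2.3 x 10^-5 M
Check: 2s = 4.7 × 10^-5 ≪ 0.032, so the approximation is valid.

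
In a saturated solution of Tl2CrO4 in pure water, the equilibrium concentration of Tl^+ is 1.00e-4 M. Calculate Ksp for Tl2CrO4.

5.00 x 10^-13

Tl2CrO4(s) ⇌ 2 Tl^+ + CrO4^2-
Stoichiometry gives [CrO4^2-] = (1/2)[Tl^+] = 5.000 × 10^-5 M.
Ksp = [Tl^+]^2[CrO4^2-]
Ksp = (1.00 × 10^-4)^2 × 5.000 × 10^-5 = 5.00 × 10^-13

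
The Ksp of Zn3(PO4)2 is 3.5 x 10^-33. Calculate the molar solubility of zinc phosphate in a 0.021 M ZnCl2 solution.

Zn3(PO4)2(s) ⇌ 3 Zn^2+(aq) + 2 PO4^3-(aq)
Ksp = [Zn^2+]^3[PO4^3-]^2
Let s be the molar solubility in this solution. [Zn^2+] = 0.021 + 3s ≈ 0.021, [PO4^3-] = 2s (common-ion effect: Zn^2+ is already 0.021 M).
Ksp ≈ (0.021)^3 × (2s)^2
s = 9.7 × 10^-15 M
Check: 3s = 2.9 x 10^-14 ≪ 0.021, so the approximation is valid.

s ≈ 9.7e-15 M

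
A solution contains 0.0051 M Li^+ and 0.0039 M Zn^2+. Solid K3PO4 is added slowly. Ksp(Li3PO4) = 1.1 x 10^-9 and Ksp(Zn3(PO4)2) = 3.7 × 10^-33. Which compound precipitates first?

Zn3(PO4)2

Each salt begins to precipitate when Q = Ksp, i.e. when [PO4^3-] reaches its threshold.
For Li3PO4: 1.1 x 10^-9 = (0.0051)^3 × [PO4^3-]  ⇒  [PO4^3-] = 8.3 × 10^-3 M.
For Zn3(PO4)2: 3.7 × 10^-33 = (0.0039)^3 × [PO4^3-]^2  ⇒  [PO4^3-] = 2.5 x 10^-13 M.
The salt with the lower threshold [PO4^3-] precipitates first: Zn3(PO4)2.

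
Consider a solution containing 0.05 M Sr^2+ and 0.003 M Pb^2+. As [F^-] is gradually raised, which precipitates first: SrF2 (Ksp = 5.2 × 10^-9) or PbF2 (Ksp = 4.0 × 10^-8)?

Precipitation of each salt starts when its ion product equals its Ksp.
For SrF2: 5.2 × 10^-9 = 0.05 × [F^-]^2  ⇒  [F^-] = 3.2 × 10^-4 M.
For PbF2: 4.0 × 10^-8 = 0.003 × [F^-]^2  ⇒  [F^-] = 3.7 x 10^-3 M.
The salt with the lower threshold [F^-] precipitates first: SrF2.

SrF2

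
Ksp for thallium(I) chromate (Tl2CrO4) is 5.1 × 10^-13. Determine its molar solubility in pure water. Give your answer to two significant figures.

5.0e-5 M

Tl2CrO4(s) ⇌ 2 Tl^+ + CrO4^2-
Ksp = [Tl^+]^2[CrO4^2-]
If s mol/L of Tl2CrO4 dissolves, [Tl^+] = 2s and [CrO4^2-] = s.
Ksp = (2s)^2s = 4s^3
Solving, s = (5.1 × 10^-13/4)^(1/3) = 5.0 × 10^-5 M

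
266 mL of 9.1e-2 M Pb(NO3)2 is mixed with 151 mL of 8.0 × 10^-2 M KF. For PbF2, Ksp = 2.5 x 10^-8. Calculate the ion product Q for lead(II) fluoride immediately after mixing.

4.9 × 10^-5

Total volume = 266 + 151 = 417 mL.
[Pb^2+] = 9.1 x 10^-2 × (266/417) = 5.80 × 10^-2 M
[F^-] = 8.0 x 10^-2 × (151/417) = 2.90 × 10^-2 M
PbF2(s) <=> Pb^2+(aq) + 2 F^-(aq), so Q = [Pb^2+][F^-]^2
Q = (5.80 x 10^-2)(2.90 x 10^-2)^2 = 4.9 × 10^-5
Q > Ksp, so PbF2 will precipitate.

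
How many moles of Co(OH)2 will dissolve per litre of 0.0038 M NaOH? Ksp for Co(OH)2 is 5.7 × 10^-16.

Co(OH)2(s) ⇌ Co^2+ + 2 OH^-
Ksp = [Co^2+][OH^-]^2
Let s be the molar solubility in this solution. [Co^2+] = s, [OH^-] = 0.0038 + 2s ≈ 0.0038 (Ksp is small, so little additional dissolves).
Ksp ≈ s × (0.0038)^2
s = 3.9 x 10^-11 M
Check: 2s = 7.9 × 10^-11 ≪ 0.0038, so the approximation is valid.

3.9 × 10^-11 M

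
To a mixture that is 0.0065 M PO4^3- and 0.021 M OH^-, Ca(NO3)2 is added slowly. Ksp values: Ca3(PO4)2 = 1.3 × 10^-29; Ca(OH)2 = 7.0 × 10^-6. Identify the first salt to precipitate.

Ca3(PO4)2

Each salt begins to precipitate when Q = Ksp, i.e. when [Ca^2+] reaches its threshold.
For Ca3(PO4)2: 1.3 × 10^-29 = (0.0065)^2 × [Ca^2+]^3  ⇒  [Ca^2+] = 6.8 × 10^-9 M.
For Ca(OH)2: 7.0 × 10^-6 = (0.021)^2 × [Ca^2+]  ⇒  [Ca^2+] = 1.6 × 10^-2 M.
The salt with the lower threshold [Ca^2+] precipitates first: Ca3(PO4)2.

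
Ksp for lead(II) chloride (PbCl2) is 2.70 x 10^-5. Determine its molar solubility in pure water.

s = 1.89 x 10^-2 M

PbCl2(s) ⇌ Pb^2+ + 2 Cl^-
Ksp = [Pb^2+][Cl^-]^2
For each mole of PbCl2 that dissolves: [Pb^2+] = s, [Cl^-] = 2s.
Ksp = s(2s)^2 = 4s^3
s = (2.70 x 10^-5 / 4)^(1/3) = 1.89 × 10^-2 M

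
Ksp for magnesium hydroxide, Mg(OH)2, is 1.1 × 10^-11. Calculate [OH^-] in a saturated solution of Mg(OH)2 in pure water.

Mg(OH)2(s) <=> Mg^2+(aq) + 2 OH^-(aq)
Ksp = [Mg^2+][OH^-]^2
Let s = molar solubility. Then [Mg^2+] = s and [OH^-] = 2s.
Ksp = s(2s)^2 = 4s^3
s^3 = 1.1 × 10^-11 / 4, so s = 1.40 × 10^-4 M
[OH^-] = 2s = 2.8 × 10^-4 M

[OH^-] ≈ 2.8 × 10^-4 M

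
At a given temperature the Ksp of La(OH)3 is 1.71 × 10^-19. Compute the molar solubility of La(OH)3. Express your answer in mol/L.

La(OH)3(s) <=> La^3+ + 3 OH^-
Ksp = [La^3+][OH^-]^3
Let s = molar solubility. Then [La^3+] = s and [OH^-] = 3s.
Ksp = s(3s)^3 = 27s^4
s^4 = 1.71 × 10^-19 / 27, so s = 8.92 x 10^-6 M

8.92 x 10^-6 M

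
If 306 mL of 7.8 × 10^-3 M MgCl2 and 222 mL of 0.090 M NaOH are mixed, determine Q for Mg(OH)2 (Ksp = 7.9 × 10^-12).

Total volume = 306 + 222 = 528 mL.
[Mg^2+] = 7.8 × 10^-3 × (306/528) = 4.52 × 10^-3 M
[OH^-] = 9.0 x 10^-2 × (222/528) = 3.78 × 10^-2 M
Mg(OH)2(s) <=> Mg^2+ + 2 OH^-, so Q = [Mg^2+][OH^-]^2
Q = (4.52 × 10^-3)(3.78 × 10^-2)^2 = 6.5 × 10^-6
Q > Ksp, so Mg(OH)2 will precipitate.

Q ≈ 6.5 x 10^-6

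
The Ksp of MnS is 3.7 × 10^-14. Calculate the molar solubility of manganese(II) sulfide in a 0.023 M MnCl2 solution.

s ≈ 1.6e-12 M

MnS(s) ⇌ Mn^2+(aq) + S^2-(aq)
Ksp = [Mn^2+][S^2-]
If s mol/L dissolves here, [Mn^2+] = 0.023 + s ≈ 0.023, [S^2-] = s (since Mn^2+ from MnCl2 dominates).
Ksp ≈ 0.023 × s
s = 1.6 × 10^-12 M
Check: s = 1.6 × 10^-12 ≪ 0.023, so the approximation is valid.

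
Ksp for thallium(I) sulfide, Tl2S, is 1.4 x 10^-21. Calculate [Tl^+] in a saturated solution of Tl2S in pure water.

1.4 × 10^-7 M

Tl2S(s) ⇌ 2 Tl^+ + S^2-
Ksp = [Tl^+]^2[S^2-]
If s mol/L of Tl2S dissolves, [Tl^+] = 2s and [S^2-] = s.
Ksp = (2s)^2s = 4s^3
s^3 = 1.4 x 10^-21 / 4, so s = 7.05 x 10^-8 M
[Tl^+] = 2s = 1.4 × 10^-7 M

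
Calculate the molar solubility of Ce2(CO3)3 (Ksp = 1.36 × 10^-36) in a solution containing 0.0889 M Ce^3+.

Ce2(CO3)3(s) ⇌ 2 Ce^3+ + 3 CO3^2-
Ksp = [Ce^3+]^2[CO3^2-]^3
If s mol/L dissolves here, [Ce^3+] = 0.0889 + 2s ≈ 0.0889, [CO3^2-] = 3s (Ksp is small, so little additional dissolves).
Ksp ≈ (0.0889)^2 × (3s)^3
s = 1.85 × 10^-12 M
Check: 2s = 3.7 × 10^-12 ≪ 0.0889, so the approximation is valid.

s ≈ 1.85 × 10^-12 M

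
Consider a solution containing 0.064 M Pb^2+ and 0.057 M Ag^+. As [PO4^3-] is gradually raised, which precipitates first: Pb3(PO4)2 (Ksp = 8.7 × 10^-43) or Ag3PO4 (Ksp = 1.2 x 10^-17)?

Each salt begins to precipitate when Q = Ksp, i.e. when [PO4^3-] reaches its threshold.
For Pb3(PO4)2: 8.7 × 10^-43 = (0.064)^3 × [PO4^3-]^2  ⇒  [PO4^3-] = 5.8 × 10^-20 M.
For Ag3PO4: 1.2 x 10^-17 = (0.057)^3 × [PO4^3-]  ⇒  [PO4^3-] = 6.5 × 10^-14 M.
The salt with the lower threshold [PO4^3-] precipitates first: Pb3(PO4)2.

Pb3(PO4)2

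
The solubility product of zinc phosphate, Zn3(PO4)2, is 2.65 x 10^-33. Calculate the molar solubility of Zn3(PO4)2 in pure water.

s ≈ 1.20e-7 M

Zn3(PO4)2(s) <=> 3 Zn^2+(aq) + 2 PO4^3-(aq)
Ksp = [Zn^2+]^3[PO4^3-]^2
If s mol/L of Zn3(PO4)2 dissolves, [Zn^2+] = 3s and [PO4^3-] = 2s.
So Ksp = (3s)^3 × (2s)^2 = 108s^5
s = (2.65 x 10^-33 / 108)^(1/5) = 1.20 × 10^-7 M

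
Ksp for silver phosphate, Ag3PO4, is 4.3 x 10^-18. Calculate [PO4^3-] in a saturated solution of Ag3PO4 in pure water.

2.0e-5 M

Ag3PO4(s) ⇌ 3 Ag^+ + PO4^3-
Ksp = [Ag^+]^3[PO4^3-]
For each mole of Ag3PO4 that dissolves: [Ag^+] = 3s, [PO4^3-] = s.
So Ksp = (3s)^3 × s = 27s^4
s^4 = 4.3 x 10^-18 / 27, so s = 2.00 × 10^-5 M
[PO4^3-] = s = 2.0 × 10^-5 M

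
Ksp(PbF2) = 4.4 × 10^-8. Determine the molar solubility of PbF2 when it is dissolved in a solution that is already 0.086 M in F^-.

5.9e-6 M

PbF2(s) ⇌ Pb^2+(aq) + 2 F^-(aq)
Ksp = [Pb^2+][F^-]^2
Let s = moles of PbF2 that dissolve per litre. [Pb^2+] = s, [F^-] = 0.086 + 2s ≈ 0.086 (Ksp is small, so little additional dissolves).
Ksp ≈ s × (0.086)^2
s = 5.9 × 10^-6 M
Check: 2s = 1.2 × 10^-5 ≪ 0.086, so the approximation is valid.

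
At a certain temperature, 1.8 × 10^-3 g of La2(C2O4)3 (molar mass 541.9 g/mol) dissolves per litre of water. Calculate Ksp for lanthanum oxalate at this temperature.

4.4 × 10^-26

Molar solubility s = (1.8 × 10^-3 g/L) / (541.9 g/mol) = 3.32 x 10^-6 M.
La2(C2O4)3(s) ⇌ 2 La^3+(aq) + 3 C2O4^2-(aq)
With molar solubility s: [La^3+] = 2s, [C2O4^2-] = 3s.
Ksp = [La^3+]^2[C2O4^2-]^3
Substituting: Ksp = (2s)^2(3s)^3 = 108s^5
Ksp = 108 × (3.32 × 10^-6)^5 = 4.4 × 10^-26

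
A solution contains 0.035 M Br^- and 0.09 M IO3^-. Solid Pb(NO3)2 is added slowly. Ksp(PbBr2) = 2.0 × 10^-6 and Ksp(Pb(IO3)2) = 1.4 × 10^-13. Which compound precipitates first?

Pb(IO3)2

Each salt begins to precipitate when Q = Ksp, i.e. when [Pb^2+] reaches its threshold.
For PbBr2: 2.0 × 10^-6 = (0.035)^2 × [Pb^2+]  ⇒  [Pb^2+] = 1.6 x 10^-3 M.
For Pb(IO3)2: 1.4 × 10^-13 = (0.09)^2 × [Pb^2+]  ⇒  [Pb^2+] = 1.7 × 10^-11 M.
The salt with the lower threshold [Pb^2+] precipitates first: Pb(IO3)2.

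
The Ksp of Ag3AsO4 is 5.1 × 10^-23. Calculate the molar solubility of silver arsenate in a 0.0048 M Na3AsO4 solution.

7.3 × 10^-8 M

Ag3AsO4(s) ⇌ 3 Ag^+(aq) + AsO4^3-(aq)
Ksp = [Ag^+]^3[AsO4^3-]
Let s be the molar solubility in this solution. [Ag^+] = 3s, [AsO4^3-] = 0.0048 + s ≈ 0.0048 (common-ion effect: AsO4^3- is already 0.0048 M).
Ksp ≈ (3s)^3 × 0.0048
s = 7.3 × 10^-8 M
Check: s = 7.3 x 10^-8 ≪ 0.0048, so the approximation is valid.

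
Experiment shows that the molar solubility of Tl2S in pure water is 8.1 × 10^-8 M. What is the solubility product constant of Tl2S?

Tl2S(s) ⇌ 2 Tl^+(aq) + S^2-(aq)
For each mole of Tl2S that dissolves: [Tl^+] = 2s, [S^2-] = s.
Ksp = [Tl^+]^2[S^2-]
Ksp = (2s)^2s = 4s^3
With s = 8.1 × 10^-8: Ksp = 2.1 × 10^-21

Ksp ≈ 2.1 × 10^-21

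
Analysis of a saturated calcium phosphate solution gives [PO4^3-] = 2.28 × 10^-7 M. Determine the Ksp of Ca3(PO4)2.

Ca3(PO4)2(s) <=> 3 Ca^2+ + 2 PO4^3-
Stoichiometry gives [Ca^2+] = (3/2)[PO4^3-] = 3.420 × 10^-7 M.
Ksp = [Ca^2+]^3[PO4^3-]^2
Ksp = (3.420 × 10^-7)^3 × (2.28 x 10^-7)^2 = 2.08 × 10^-33

Ksp = 2.08e-33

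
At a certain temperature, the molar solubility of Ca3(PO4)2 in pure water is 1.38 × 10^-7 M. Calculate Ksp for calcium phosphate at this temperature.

Ksp = 5.41 × 10^-33

Ca3(PO4)2(s) <=> 3 Ca^2+(aq) + 2 PO4^3-(aq)
If s mol/L of Ca3(PO4)2 dissolves, [Ca^2+] = 3s and [PO4^3-] = 2s.
Ksp = [Ca^2+]^3[PO4^3-]^2
Substituting: Ksp = (3s)^3(2s)^2 = 108s^5
Ksp = 108 × (1.38 × 10^-7)^5 = 5.41 × 10^-33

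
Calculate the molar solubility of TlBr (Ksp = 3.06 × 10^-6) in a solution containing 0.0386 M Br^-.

TlBr(s) <=> Tl^+ + Br^-
Ksp = [Tl^+][Br^-]
Let s be the molar solubility in this solution. [Tl^+] = s, [Br^-] = 0.0386 + s ≈ 0.0386 (common-ion effect: Br^- is already 0.0386 M).
Ksp ≈ s × 0.0386
s = 7.93 × 10^-5 M
Check: s = 7.9 x 10^-5 ≪ 0.0386, so the approximation is valid.

s = 7.93 × 10^-5 M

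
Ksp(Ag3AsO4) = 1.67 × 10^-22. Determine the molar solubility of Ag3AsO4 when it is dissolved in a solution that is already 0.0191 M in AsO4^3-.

6.87 x 10^-8 M

Ag3AsO4(s) <=> 3 Ag^+(aq) + AsO4^3-(aq)
Ksp = [Ag^+]^3[AsO4^3-]
Let s be the molar solubility in this solution. [Ag^+] = 3s, [AsO4^3-] = 0.0191 + s ≈ 0.0191 (Ksp is small, so little additional dissolves).
Ksp ≈ (3s)^3 × 0.0191
s = 6.87 × 10^-8 M
Check: s = 6.9 × 10^-8 ≪ 0.0191, so the approximation is valid.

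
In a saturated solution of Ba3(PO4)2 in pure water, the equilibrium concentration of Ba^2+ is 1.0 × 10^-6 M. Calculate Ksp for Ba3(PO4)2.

Ksp ≈ 4.4e-31

Ba3(PO4)2(s) <=> 3 Ba^2+(aq) + 2 PO4^3-(aq)
Stoichiometry gives [PO4^3-] = (2/3)[Ba^2+] = 6.67 × 10^-7 M.
Ksp = [Ba^2+]^3[PO4^3-]^2
Ksp = (1.0 x 10^-6)^3 × (6.67 × 10^-7)^2 = 4.4 × 10^-31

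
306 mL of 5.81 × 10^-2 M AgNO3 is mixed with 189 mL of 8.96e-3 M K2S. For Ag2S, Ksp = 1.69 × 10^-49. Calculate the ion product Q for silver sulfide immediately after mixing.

Total volume = 306 + 189 = 495 mL.
[Ag^+] = 5.81 × 10^-2 × (306/495) = 3.592 x 10^-2 M
[S^2-] = 8.96 × 10^-3 × (189/495) = 3.421 x 10^-3 M
Ag2S(s) <=> 2 Ag^+(aq) + S^2-(aq), so Q = [Ag^+]^2[S^2-]
Q = (3.592 × 10^-2)^2(3.421 × 10^-3) = 4.41 × 10^-6
Q > Ksp, so Ag2S will precipitate.

Q ≈ 4.41e-6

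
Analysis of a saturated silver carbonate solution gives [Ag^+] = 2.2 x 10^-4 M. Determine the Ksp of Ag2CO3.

Ksp = 5.3e-12

Ag2CO3(s) ⇌ 2 Ag^+ + CO3^2-
Stoichiometry gives [CO3^2-] = (1/2)[Ag^+] = 1.10 x 10^-4 M.
Ksp = [Ag^+]^2[CO3^2-]
Ksp = (2.2 × 10^-4)^2 × 1.10 x 10^-4 = 5.3 × 10^-12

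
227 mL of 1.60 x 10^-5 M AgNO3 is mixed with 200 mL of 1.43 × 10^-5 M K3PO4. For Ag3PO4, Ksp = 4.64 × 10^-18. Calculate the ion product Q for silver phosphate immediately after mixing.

4.12 x 10^-21

Total volume = 227 + 200 = 427 mL.
[Ag^+] = 1.60 x 10^-5 × (227/427) = 8.506 × 10^-6 M
[PO4^3-] = 1.43 x 10^-5 × (200/427) = 6.698 x 10^-6 M
Ag3PO4(s) ⇌ 3 Ag^+ + PO4^3-, so Q = [Ag^+]^3[PO4^3-]
Q = (8.506 x 10^-6)^3(6.698 × 10^-6) = 4.12 × 10^-21
Q < Ksp, so no precipitate of Ag3PO4 forms.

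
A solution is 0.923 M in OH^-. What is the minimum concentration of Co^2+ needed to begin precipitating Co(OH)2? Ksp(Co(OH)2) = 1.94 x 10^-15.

[Co^2+] = 2.28 x 10^-15 M

Co(OH)2(s) ⇌ Co^2+ + 2 OH^-
Ksp = [Co^2+][OH^-]^2
Precipitation begins when Q = Ksp. With [OH^-] = 0.923 M:
1.94 x 10^-15 = (0.923)^2 × [Co^2+]
[Co^2+] = (1.94 x 10^-15 / 8.519 × 10^-1) = 2.28 × 10^-15 M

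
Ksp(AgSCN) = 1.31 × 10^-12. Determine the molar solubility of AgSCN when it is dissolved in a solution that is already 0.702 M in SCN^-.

s = 1.87 × 10^-12 M

AgSCN(s) ⇌ Ag^+ + SCN^-
Ksp = [Ag^+][SCN^-]
Let s be the molar solubility in this solution. [Ag^+] = s, [SCN^-] = 0.702 + s ≈ 0.702 (common-ion effect: SCN^- is already 0.702 M).
Ksp ≈ s × 0.702
s = 1.87 x 10^-12 M
Check: s = 1.9 × 10^-12 ≪ 0.702, so the approximation is valid.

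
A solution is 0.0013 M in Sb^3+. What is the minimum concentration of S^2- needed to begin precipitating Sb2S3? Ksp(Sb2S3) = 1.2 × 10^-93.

[S^2-] ≈ 8.9 x 10^-30 M

Sb2S3(s) <=> 2 Sb^3+ + 3 S^2-
Ksp = [Sb^3+]^2[S^2-]^3
Precipitation begins when Q = Ksp. With [Sb^3+] = 0.0013 M:
1.2 × 10^-93 = (0.0013)^2 × [S^2-]^3
[S^2-] = (1.2 × 10^-93 / 1.69 × 10^-6)^(1/3) = 8.9 × 10^-30 M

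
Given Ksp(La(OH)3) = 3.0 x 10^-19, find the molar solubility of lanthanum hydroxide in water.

La(OH)3(s) ⇌ La^3+ + 3 OH^-
Ksp = [La^3+][OH^-]^3
Let s = molar solubility. Then [La^3+] = s and [OH^-] = 3s.
Ksp = s(3s)^3 = 27s^4
s^4 = 3.0 x 10^-19 / 27, so s = 1.0 × 10^-5 M

1.0 x 10^-5 M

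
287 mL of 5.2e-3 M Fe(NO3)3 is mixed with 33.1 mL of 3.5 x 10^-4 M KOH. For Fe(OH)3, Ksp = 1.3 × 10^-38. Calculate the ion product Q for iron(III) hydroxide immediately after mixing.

Total volume = 287 + 33.1 = 320.1 mL.
[Fe^3+] = 5.2 × 10^-3 × (287/320.1) = 4.66 × 10^-3 M
[OH^-] = 3.5 × 10^-4 × (33.1/320.1) = 3.62 × 10^-5 M
Fe(OH)3(s) <=> Fe^3+ + 3 OH^-, so Q = [Fe^3+][OH^-]^3
Q = (4.66 × 10^-3)(3.62 × 10^-5)^3 = 2.2 × 10^-16
Q > Ksp, so Fe(OH)3 will precipitate.

Q = 2.2 x 10^-16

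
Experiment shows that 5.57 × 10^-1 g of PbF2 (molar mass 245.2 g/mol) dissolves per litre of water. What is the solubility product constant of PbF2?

Ksp = 4.69 x 10^-8

Molar solubility s = (5.57 x 10^-1 g/L) / (245.2 g/mol) = 2.272 × 10^-3 M.
PbF2(s) ⇌ Pb^2+(aq) + 2 F^-(aq)
For each mole of PbF2 that dissolves: [Pb^2+] = s, [F^-] = 2s.
Ksp = [Pb^2+][F^-]^2
So Ksp = s × (2s)^2 = 4s^3
Ksp = 4 × (2.272 × 10^-3)^3 = 4.69 × 10^-8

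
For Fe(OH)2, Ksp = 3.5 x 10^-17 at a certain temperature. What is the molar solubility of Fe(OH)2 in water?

Fe(OH)2(s) ⇌ Fe^2+ + 2 OH^-
Ksp = [Fe^2+][OH^-]^2
With molar solubility s: [Fe^2+] = s, [OH^-] = 2s.
Substituting: Ksp = s(2s)^2 = 4s^3
Solving, s = (3.5 x 10^-17/4)^(1/3) = 2.1 x 10^-6 M

s = 2.1 × 10^-6 M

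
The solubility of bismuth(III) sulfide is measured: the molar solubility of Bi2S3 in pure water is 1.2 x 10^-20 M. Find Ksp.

Bi2S3(s) ⇌ 2 Bi^3+ + 3 S^2-
Let s = molar solubility. Then [Bi^3+] = 2s and [S^2-] = 3s.
Ksp = [Bi^3+]^2[S^2-]^3
Substituting: Ksp = (2s)^2(3s)^3 = 108s^5
With s = 1.2 x 10^-20: Ksp = 2.7 × 10^-98

2.7e-98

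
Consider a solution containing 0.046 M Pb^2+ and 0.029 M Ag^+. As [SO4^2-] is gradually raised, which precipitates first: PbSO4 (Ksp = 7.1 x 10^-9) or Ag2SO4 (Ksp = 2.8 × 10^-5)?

Each salt begins to precipitate when Q = Ksp, i.e. when [SO4^2-] reaches its threshold.
For PbSO4: 7.1 x 10^-9 = 0.046 × [SO4^2-]  ⇒  [SO4^2-] = 1.5 × 10^-7 M.
For Ag2SO4: 2.8 × 10^-5 = (0.029)^2 × [SO4^2-]  ⇒  [SO4^2-] = 3.3 x 10^-2 M.
The salt with the lower threshold [SO4^2-] precipitates first: PbSO4.

PbSO4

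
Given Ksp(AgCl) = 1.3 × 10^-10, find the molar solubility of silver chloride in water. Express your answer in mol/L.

AgCl(s) <=> Ag^+ + Cl^-
Ksp = [Ag^+][Cl^-]
Let s = molar solubility. Then [Ag^+] = s and [Cl^-] = s.
Ksp = s × s = s^2
s = √(1.3 × 10^-10) = 1.1 × 10^-5 M

s ≈ 1.1 x 10^-5 M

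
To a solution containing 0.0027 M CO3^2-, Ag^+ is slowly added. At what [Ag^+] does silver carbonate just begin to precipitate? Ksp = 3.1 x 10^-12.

Ag2CO3(s) ⇌ 2 Ag^+(aq) + CO3^2-(aq)
Ksp = [Ag^+]^2[CO3^2-]
Precipitation begins when Q = Ksp. With [CO3^2-] = 0.0027 M:
3.1 x 10^-12 = (0.0027) × [Ag^+]^2
[Ag^+] = (3.1 x 10^-12 / 2.7 × 10^-3)^(1/2) = 3.4 x 10^-5 M

3.4e-5 M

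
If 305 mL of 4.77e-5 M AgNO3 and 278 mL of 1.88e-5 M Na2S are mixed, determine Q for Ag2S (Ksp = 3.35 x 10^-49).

Total volume = 305 + 278 = 583 mL.
[Ag^+] = 4.77 × 10^-5 × (305/583) = 2.495 × 10^-5 M
[S^2-] = 1.88 × 10^-5 × (278/583) = 8.965 x 10^-6 M
Ag2S(s) ⇌ 2 Ag^+ + S^2-, so Q = [Ag^+]^2[S^2-]
Q = (2.495 × 10^-5)^2(8.965 x 10^-6) = 5.58 × 10^-15
Q > Ksp, so Ag2S will precipitate.

5.58 × 10^-15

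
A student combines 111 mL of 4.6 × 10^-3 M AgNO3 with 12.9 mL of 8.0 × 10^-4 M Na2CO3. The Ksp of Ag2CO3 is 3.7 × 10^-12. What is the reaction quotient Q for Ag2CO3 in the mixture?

Total volume = 111 + 12.9 = 123.9 mL.
[Ag^+] = 4.6 × 10^-3 × (111/123.9) = 4.12 × 10^-3 M
[CO3^2-] = 8.0 x 10^-4 × (12.9/123.9) = 8.33 × 10^-5 M
Ag2CO3(s) <=> 2 Ag^+(aq) + CO3^2-(aq), so Q = [Ag^+]^2[CO3^2-]
Q = (4.12 x 10^-3)^2(8.33 × 10^-5) = 1.4 × 10^-9
Q > Ksp, so Ag2CO3 will precipitate.

Q ≈ 1.4e-9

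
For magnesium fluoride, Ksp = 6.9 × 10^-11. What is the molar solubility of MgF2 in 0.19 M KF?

MgF2(s) ⇌ Mg^2+ + 2 F^-
Ksp = [Mg^2+][F^-]^2
Let s be the molar solubility in this solution. [Mg^2+] = s, [F^-] = 0.19 + 2s ≈ 0.19 (since F^- from KF dominates).
Ksp ≈ s × (0.19)^2
s = 1.9 × 10^-9 M
Check: 2s = 3.8 × 10^-9 ≪ 0.19, so the approximation is valid.

s ≈ 1.9e-9 M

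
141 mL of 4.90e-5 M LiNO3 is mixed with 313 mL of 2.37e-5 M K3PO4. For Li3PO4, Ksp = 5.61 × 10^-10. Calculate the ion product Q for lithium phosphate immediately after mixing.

Q = 5.76 x 10^-20

Total volume = 141 + 313 = 454 mL.
[Li^+] = 4.90 x 10^-5 × (141/454) = 1.522 × 10^-5 M
[PO4^3-] = 2.37 x 10^-5 × (313/454) = 1.634 × 10^-5 M
Li3PO4(s) ⇌ 3 Li^+(aq) + PO4^3-(aq), so Q = [Li^+]^3[PO4^3-]
Q = (1.522 x 10^-5)^3(1.634 x 10^-5) = 5.76 x 10^-20
Q < Ksp, so no precipitate of Li3PO4 forms.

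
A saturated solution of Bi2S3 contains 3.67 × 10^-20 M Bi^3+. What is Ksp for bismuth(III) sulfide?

Bi2S3(s) <=> 2 Bi^3+ + 3 S^2-
Stoichiometry gives [S^2-] = (3/2)[Bi^3+] = 5.505 × 10^-20 M.
Ksp = [Bi^3+]^2[S^2-]^3
Ksp = (3.67 x 10^-20)^2 × (5.505 x 10^-20)^3 = 2.25 x 10^-97

Ksp ≈ 2.25 × 10^-97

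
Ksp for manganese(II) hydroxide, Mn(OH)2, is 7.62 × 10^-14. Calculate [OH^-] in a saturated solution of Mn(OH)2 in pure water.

Mn(OH)2(s) ⇌ Mn^2+(aq) + 2 OH^-(aq)
Ksp = [Mn^2+][OH^-]^2
For each mole of Mn(OH)2 that dissolves: [Mn^2+] = s, [OH^-] = 2s.
Ksp = s(2s)^2 = 4s^3
s^3 = 7.62 × 10^-14 / 4, so s = 2.671 × 10^-5 M
[OH^-] = 2s = 5.34 × 10^-5 M

[OH^-] = 5.34e-5 M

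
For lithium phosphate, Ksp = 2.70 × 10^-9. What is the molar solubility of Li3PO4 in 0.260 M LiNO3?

Li3PO4(s) ⇌ 3 Li^+(aq) + PO4^3-(aq)
Ksp = [Li^+]^3[PO4^3-]
Let s be the molar solubility in this solution. [Li^+] = 0.260 + 3s ≈ 0.260, [PO4^3-] = s (Ksp is small, so little additional dissolves).
Ksp ≈ (0.260)^3 × s
s = 1.54 x 10^-7 M
Check: 3s = 4.6 x 10^-7 ≪ 0.260, so the approximation is valid.

s ≈ 1.54e-7 M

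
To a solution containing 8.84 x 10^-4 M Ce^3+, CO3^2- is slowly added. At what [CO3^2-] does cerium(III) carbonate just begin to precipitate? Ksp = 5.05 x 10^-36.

[CO3^2-] = 1.86e-10 M

Ce2(CO3)3(s) <=> 2 Ce^3+(aq) + 3 CO3^2-(aq)
Ksp = [Ce^3+]^2[CO3^2-]^3
Precipitation begins when Q = Ksp. With [Ce^3+] = 8.84 x 10^-4 M:
5.05 x 10^-36 = (8.84 x 10^-4)^2 × [CO3^2-]^3
[CO3^2-] = (5.05 x 10^-36 / 7.815 × 10^-7)^(1/3) = 1.86 x 10^-10 M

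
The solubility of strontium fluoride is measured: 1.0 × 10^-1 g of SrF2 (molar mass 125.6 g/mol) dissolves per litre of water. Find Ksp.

Molar solubility s = (1.0 x 10^-1 g/L) / (125.6 g/mol) = 7.96 x 10^-4 M.
SrF2(s) ⇌ Sr^2+ + 2 F^-
If s mol/L of SrF2 dissolves, [Sr^2+] = s and [F^-] = 2s.
Ksp = [Sr^2+][F^-]^2
So Ksp = s × (2s)^2 = 4s^3
With s = 7.96 x 10^-4: Ksp = 2.0 x 10^-9

Ksp = 2.0 × 10^-9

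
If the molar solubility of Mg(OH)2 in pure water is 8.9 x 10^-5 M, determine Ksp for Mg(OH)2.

Ksp ≈ 2.8 x 10^-12

Mg(OH)2(s) <=> Mg^2+ + 2 OH^-
If s mol/L of Mg(OH)2 dissolves, [Mg^2+] = s and [OH^-] = 2s.
Ksp = [Mg^2+][OH^-]^2
Ksp = s(2s)^2 = 4s^3
With s = 8.9 × 10^-5: Ksp = 2.8 × 10^-12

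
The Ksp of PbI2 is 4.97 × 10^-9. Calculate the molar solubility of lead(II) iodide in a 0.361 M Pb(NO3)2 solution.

PbI2(s) ⇌ Pb^2+ + 2 I^-
Ksp = [Pb^2+][I^-]^2
If s mol/L dissolves here, [Pb^2+] = 0.361 + s ≈ 0.361, [I^-] = 2s (Ksp is small, so little additional dissolves).
Ksp ≈ 0.361 × (2s)^2
s = 5.87 x 10^-5 M
Check: s = 5.9 x 10^-5 ≪ 0.361, so the approximation is valid.

5.87 × 10^-5 M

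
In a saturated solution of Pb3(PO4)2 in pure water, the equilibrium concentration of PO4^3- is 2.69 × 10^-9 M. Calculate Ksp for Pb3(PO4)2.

Pb3(PO4)2(s) ⇌ 3 Pb^2+(aq) + 2 PO4^3-(aq)
Stoichiometry gives [Pb^2+] = (3/2)[PO4^3-] = 4.035 x 10^-9 M.
Ksp = [Pb^2+]^3[PO4^3-]^2
Ksp = (4.035 × 10^-9)^3 × (2.69 x 10^-9)^2 = 4.75 × 10^-43

4.75 × 10^-43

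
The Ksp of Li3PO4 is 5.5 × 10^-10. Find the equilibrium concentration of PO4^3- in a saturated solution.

Li3PO4(s) ⇌ 3 Li^+ + PO4^3-
Ksp = [Li^+]^3[PO4^3-]
With molar solubility s: [Li^+] = 3s, [PO4^3-] = s.
So Ksp = (3s)^3 × s = 27s^4
s^4 = 5.5 × 10^-10 / 27, so s = 2.12 x 10^-3 M
[PO4^3-] = s = 2.1 x 10^-3 M

[PO4^3-] = 2.1 × 10^-3 M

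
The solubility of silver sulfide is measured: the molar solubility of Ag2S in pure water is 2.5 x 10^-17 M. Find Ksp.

Ag2S(s) <=> 2 Ag^+ + S^2-
If s mol/L of Ag2S dissolves, [Ag^+] = 2s and [S^2-] = s.
Ksp = [Ag^+]^2[S^2-]
Substituting: Ksp = (2s)^2s = 4s^3
With s = 2.5 × 10^-17: Ksp = 6.3 × 10^-50

Ksp = 6.3 x 10^-50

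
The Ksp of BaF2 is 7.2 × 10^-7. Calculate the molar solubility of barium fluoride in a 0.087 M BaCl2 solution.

1.4 × 10^-3 M

BaF2(s) ⇌ Ba^2+ + 2 F^-
Ksp = [Ba^2+][F^-]^2
Let s = moles of BaF2 that dissolve per litre. [Ba^2+] = 0.087 + s ≈ 0.087, [F^-] = 2s (Ksp is small, so little additional dissolves).
Ksp ≈ 0.087 × (2s)^2
s = 1.4 x 10^-3 M
Check: s = 1.4 x 10^-3 ≪ 0.087, so the approximation is valid.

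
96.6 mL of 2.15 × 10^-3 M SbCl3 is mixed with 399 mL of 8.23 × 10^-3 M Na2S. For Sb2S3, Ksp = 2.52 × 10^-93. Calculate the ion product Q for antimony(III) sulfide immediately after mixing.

Q ≈ 5.11 × 10^-14

Total volume = 96.6 + 399 = 495.6 mL.
[Sb^3+] = 2.15 x 10^-3 × (96.6/495.6) = 4.191 × 10^-4 M
[S^2-] = 8.23 × 10^-3 × (399/495.6) = 6.626 x 10^-3 M
Sb2S3(s) ⇌ 2 Sb^3+(aq) + 3 S^2-(aq), so Q = [Sb^3+]^2[S^2-]^3
Q = (4.191 x 10^-4)^2(6.626 × 10^-3)^3 = 5.11 x 10^-14
Q > Ksp, so Sb2S3 will precipitate.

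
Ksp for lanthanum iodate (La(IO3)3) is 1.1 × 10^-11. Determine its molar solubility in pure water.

s ≈ 8.0 x 10^-4 M

La(IO3)3(s) ⇌ La^3+ + 3 IO3^-
Ksp = [La^3+][IO3^-]^3
With molar solubility s: [La^3+] = s, [IO3^-] = 3s.
So Ksp = s × (3s)^3 = 27s^4
Solving, s = (1.1 × 10^-11/27)^(1/4) = 8.0 × 10^-4 M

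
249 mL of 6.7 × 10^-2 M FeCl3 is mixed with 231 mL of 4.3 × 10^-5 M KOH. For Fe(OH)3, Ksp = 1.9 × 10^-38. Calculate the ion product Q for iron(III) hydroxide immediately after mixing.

3.1 × 10^-16

Total volume = 249 + 231 = 480 mL.
[Fe^3+] = 6.7 x 10^-2 × (249/480) = 3.48 x 10^-2 M
[OH^-] = 4.3 x 10^-5 × (231/480) = 2.07 x 10^-5 M
Fe(OH)3(s) <=> Fe^3+ + 3 OH^-, so Q = [Fe^3+][OH^-]^3
Q = (3.48 × 10^-2)(2.07 x 10^-5)^3 = 3.1 × 10^-16
Q > Ksp, so Fe(OH)3 will precipitate.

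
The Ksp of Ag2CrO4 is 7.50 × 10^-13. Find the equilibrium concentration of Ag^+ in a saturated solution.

1.14e-4 M

Ag2CrO4(s) <=> 2 Ag^+(aq) + CrO4^2-(aq)
Ksp = [Ag^+]^2[CrO4^2-]
With molar solubility s: [Ag^+] = 2s, [CrO4^2-] = s.
So Ksp = (2s)^2 × s = 4s^3
Solving, s = (7.50 × 10^-13/4)^(1/3) = 5.724 × 10^-5 M
[Ag^+] = 2s = 1.14 × 10^-4 M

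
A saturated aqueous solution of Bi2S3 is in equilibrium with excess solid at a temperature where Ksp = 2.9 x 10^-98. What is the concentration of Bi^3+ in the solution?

Bi2S3(s) ⇌ 2 Bi^3+(aq) + 3 S^2-(aq)
Ksp = [Bi^3+]^2[S^2-]^3
With molar solubility s: [Bi^3+] = 2s, [S^2-] = 3s.
Substituting: Ksp = (2s)^2(3s)^3 = 108s^5
s^5 = 2.9 x 10^-98 / 108, so s = 1.22 × 10^-20 M
[Bi^3+] = 2s = 2.4 × 10^-20 M

[Bi^3+] = 2.4 × 10^-20 M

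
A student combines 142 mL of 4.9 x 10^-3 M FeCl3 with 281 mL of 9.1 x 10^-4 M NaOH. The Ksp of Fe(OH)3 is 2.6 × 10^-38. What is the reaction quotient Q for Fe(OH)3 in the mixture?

Total volume = 142 + 281 = 423 mL.
[Fe^3+] = 4.9 × 10^-3 × (142/423) = 1.64 × 10^-3 M
[OH^-] = 9.1 x 10^-4 × (281/423) = 6.05 × 10^-4 M
Fe(OH)3(s) ⇌ Fe^3+(aq) + 3 OH^-(aq), so Q = [Fe^3+][OH^-]^3
Q = (1.64 × 10^-3)(6.05 × 10^-4)^3 = 3.6 x 10^-13
Q > Ksp, so Fe(OH)3 will precipitate.

Q ≈ 3.6e-13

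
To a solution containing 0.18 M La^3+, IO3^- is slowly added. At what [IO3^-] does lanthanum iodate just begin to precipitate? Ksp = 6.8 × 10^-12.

La(IO3)3(s) ⇌ La^3+(aq) + 3 IO3^-(aq)
Ksp = [La^3+][IO3^-]^3
Precipitation begins when Q = Ksp. With [La^3+] = 0.18 M:
6.8 × 10^-12 = (0.18) × [IO3^-]^3
[IO3^-] = (6.8 × 10^-12 / 1.8 x 10^-1)^(1/3) = 3.4 x 10^-4 M

3.4 × 10^-4 M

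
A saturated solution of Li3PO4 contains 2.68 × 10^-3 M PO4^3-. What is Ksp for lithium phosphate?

Li3PO4(s) ⇌ 3 Li^+ + PO4^3-
Stoichiometry gives [Li^+] = (3/1)[PO4^3-] = 8.040 x 10^-3 M.
Ksp = [Li^+]^3[PO4^3-]
Ksp = (8.040 x 10^-3)^3 × 2.68 x 10^-3 = 1.39 x 10^-9

Ksp = 1.39e-9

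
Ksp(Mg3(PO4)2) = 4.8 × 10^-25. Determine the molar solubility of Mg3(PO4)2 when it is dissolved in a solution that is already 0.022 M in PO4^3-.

Mg3(PO4)2(s) <=> 3 Mg^2+ + 2 PO4^3-
Ksp = [Mg^2+]^3[PO4^3-]^2
If s mol/L dissolves here, [Mg^2+] = 3s, [PO4^3-] = 0.022 + 2s ≈ 0.022 (Ksp is small, so little additional dissolves).
Ksp ≈ (3s)^3 × (0.022)^2
s = 3.3 × 10^-8 M
Check: 2s = 6.6 x 10^-8 ≪ 0.022, so the approximation is valid.

3.3 x 10^-8 M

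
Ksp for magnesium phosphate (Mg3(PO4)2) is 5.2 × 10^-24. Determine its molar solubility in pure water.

s = 8.6 × 10^-6 M

Mg3(PO4)2(s) ⇌ 3 Mg^2+(aq) + 2 PO4^3-(aq)
Ksp = [Mg^2+]^3[PO4^3-]^2
Let s = molar solubility. Then [Mg^2+] = 3s and [PO4^3-] = 2s.
So Ksp = (3s)^3 × (2s)^2 = 108s^5
Solving, s = (5.2 × 10^-24/108)^(1/5) = 8.6 x 10^-6 M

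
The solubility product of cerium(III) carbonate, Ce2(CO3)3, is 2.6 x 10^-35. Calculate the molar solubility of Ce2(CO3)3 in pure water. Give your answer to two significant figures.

Ce2(CO3)3(s) ⇌ 2 Ce^3+(aq) + 3 CO3^2-(aq)
Ksp = [Ce^3+]^2[CO3^2-]^3
If s mol/L of Ce2(CO3)3 dissolves, [Ce^3+] = 2s and [CO3^2-] = 3s.
Substituting: Ksp = (2s)^2(3s)^3 = 108s^5
s = (2.6 x 10^-35 / 108)^(1/5) = 4.7 x 10^-8 M

4.7 × 10^-8 M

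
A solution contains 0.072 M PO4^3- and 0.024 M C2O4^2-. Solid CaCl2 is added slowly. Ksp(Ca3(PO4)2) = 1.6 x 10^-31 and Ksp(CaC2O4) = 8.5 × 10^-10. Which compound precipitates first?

Each salt begins to precipitate when Q = Ksp, i.e. when [Ca^2+] reaches its threshold.
For Ca3(PO4)2: 1.6 x 10^-31 = (0.072)^2 × [Ca^2+]^3  ⇒  [Ca^2+] = 3.1 x 10^-10 M.
For CaC2O4: 8.5 × 10^-10 = 0.024 × [Ca^2+]  ⇒  [Ca^2+] = 3.5 × 10^-8 M.
The salt with the lower threshold [Ca^2+] precipitates first: Ca3(PO4)2.

Ca3(PO4)2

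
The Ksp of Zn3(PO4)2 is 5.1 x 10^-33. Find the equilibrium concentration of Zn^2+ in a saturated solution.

4.1e-7 M

Zn3(PO4)2(s) ⇌ 3 Zn^2+ + 2 PO4^3-
Ksp = [Zn^2+]^3[PO4^3-]^2
Let s = molar solubility. Then [Zn^2+] = 3s and [PO4^3-] = 2s.
Ksp = (3s)^3(2s)^2 = 108s^5
s = (5.1 x 10^-33 / 108)^(1/5) = 1.36 x 10^-7 M
[Zn^2+] = 3s = 4.1 × 10^-7 M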